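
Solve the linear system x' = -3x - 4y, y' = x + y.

Coefficient matrix A = [[-3, -4], [1, 1]].
Characteristic polynomial det(A - λI) = λ^2 + 2λ + 1 = 0.
Single eigenvalue λ = -1 with algebraic multiplicity 2.
Eigenvector v = (2,-1); generalized eigenvector w with (A-λI)w=v is (3,-2).
General solution: e^(-t)[K_1·v + K_2·(t·v + w)].

x(t) = 2K_1e^(-t) + 2K_2te^(-t) + 3K_2e^(-t), y(t) = -K_1e^(-t) - K_2te^(-t) - 2K_2e^(-t)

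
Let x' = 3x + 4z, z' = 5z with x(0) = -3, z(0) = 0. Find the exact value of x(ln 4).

-192

A = [[3,4],[0,5]]; eigenvalues λ = 3, 5.
Eigenvectors: (1,0) for λ=3, (-2,-1) for λ=5.
From the initial condition, c_1 = -3, c_2 = 0.
x(ln 4) = (-3)(4^3)(1) + (0)(4^5)(-2) = -192.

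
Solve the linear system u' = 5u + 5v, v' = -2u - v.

Coefficient matrix A = [[5, 5], [-2, -1]].
Characteristic polynomial det(A - λI) = λ^2 - 4λ + 5 = 0.
Eigenvalues λ = 2 ± i (complex conjugate pair).
For λ=2+i: an eigenvector is (1,-1) - i(-2,1) = (1 + 2i, -1 - i).
A real fundamental pair from Re and Im of e^((2+i)t)v: X_1 = e^(2t)(cos(t)·(1,-1) + sin(t)·(-2,1)), X_2 = e^(2t)(sin(t)·(1,-1) - cos(t)·(-2,1)).
General solution: C_1X_1 + C_2X_2.

u(t) = -2C_1e^(2t)sin(t) + C_1e^(2t)cos(t) + C_2e^(2t)sin(t) + 2C_2e^(2t)cos(t), v(t) = C_1e^(2t)sin(t) - C_1e^(2t)cos(t) - C_2e^(2t)sin(t) - C_2e^(2t)cos(t)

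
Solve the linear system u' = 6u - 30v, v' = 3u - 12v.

Coefficient matrix A = [[6, -30], [3, -12]].
Characteristic polynomial det(A - λI) = λ^2 + 6λ + 18 = 0.
Eigenvalues λ = -3 ± 3i (complex conjugate pair).
For λ=-3+3i: an eigenvector is (3,1) - i(-1,0) = (3 + i, 1).
A real fundamental pair from Re and Im of e^((-3+3i)t)v: X_1 = e^(-3t)(cos(3t)·(3,1) + sin(3t)·(-1,0)), X_2 = e^(-3t)(sin(3t)·(3,1) - cos(3t)·(-1,0)).
General solution: c_1X_1 + c_2X_2.

u(t) = -c_1e^(-3t)sin(3t) + 3c_1e^(-3t)cos(3t) + 3c_2e^(-3t)sin(3t) + c_2e^(-3t)cos(3t), v(t) = c_1e^(-3t)cos(3t) + c_2e^(-3t)sin(3t)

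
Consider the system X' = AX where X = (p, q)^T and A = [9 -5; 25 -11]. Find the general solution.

Coefficient matrix A = [[9, -5], [25, -11]].
Characteristic polynomial det(A - λI) = λ^2 + 2λ + 26 = 0.
Eigenvalues λ = -1 ± 5i (complex conjugate pair).
For λ=-1+5i: an eigenvector is (-1,-2) - i(0,-1) = (-1, -2 + i).
A real fundamental pair from Re and Im of e^((-1+5i)t)v: X_1 = e^(-t)(cos(5t)·(-1,-2) + sin(5t)·(0,-1)), X_2 = e^(-t)(sin(5t)·(-1,-2) - cos(5t)·(0,-1)).
General solution: c_1X_1 + c_2X_2.

p(t) = -c_1e^(-t)cos(5t) - c_2e^(-t)sin(5t), q(t) = -c_1e^(-t)sin(5t) - 2c_1e^(-t)cos(5t) - 2c_2e^(-t)sin(5t) + c_2e^(-t)cos(5t)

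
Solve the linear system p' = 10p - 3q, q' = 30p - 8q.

Coefficient matrix A = [[10, -3], [30, -8]].
Characteristic polynomial det(A - λI) = λ^2 - 2λ + 10 = 0.
Eigenvalues λ = 1 ± 3i (complex conjugate pair).
For λ=1+3i: an eigenvector is (-1,-3) - i(0,-1) = (-1, -3 + i).
A real fundamental pair from Re and Im of e^((1+3i)t)v: X_1 = e^(t)(cos(3t)·(-1,-3) + sin(3t)·(0,-1)), X_2 = e^(t)(sin(3t)·(-1,-3) - cos(3t)·(0,-1)).
General solution: c_1X_1 + c_2X_2.

p(t) = -c_1e^(t)cos(3t) - c_2e^(t)sin(3t), q(t) = -c_1e^(t)sin(3t) - 3c_1e^(t)cos(3t) - 3c_2e^(t)sin(3t) + c_2e^(t)cos(3t)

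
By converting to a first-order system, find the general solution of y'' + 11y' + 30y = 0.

Let x_1 = y, x_2 = y'. Then x_1' = x_2 and x_2' = -30x_1 - 11x_2.
A = [[0,1],[-30,-11]]; det(A-λI) = λ^2 + 11λ + 30.
Eigenvalues λ = -5, -6 with eigenvectors (1,-5), (1,-6).

y(t) = c_1e^(-5t) + c_2e^(-6t)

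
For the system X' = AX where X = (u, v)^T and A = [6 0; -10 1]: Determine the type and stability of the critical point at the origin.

unstable node

A = [[6,0],[-10,1]]; det(A-λI) = λ^2 - 7λ + 6.
λ = 6, 1: both positive.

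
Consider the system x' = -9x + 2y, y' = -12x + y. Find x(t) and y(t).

x(t) = -C_1e^(-5t) + C_2e^(-3t), y(t) = -2C_1e^(-5t) + 3C_2e^(-3t)

Coefficient matrix A = [[-9, 2], [-12, 1]].
Characteristic polynomial det(A - λI) = λ^2 + 8λ + 15 = 0.
Eigenvalues λ = -5, -3.
For λ=-5: (A-λI) row 1 is [-4, 2], so an eigenvector is (-1, -2).
For λ=-3: (A-λI) row 1 is [-6, 2], so an eigenvector is (1, 3).
General solution: C_1e^(-5t)(-1,-2) + C_2e^(-3t)(1,3).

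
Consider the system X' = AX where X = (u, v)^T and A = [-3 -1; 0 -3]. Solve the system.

Coefficient matrix A = [[-3, -1], [0, -3]].
Characteristic polynomial det(A - λI) = λ^2 + 6λ + 9 = 0.
Single eigenvalue λ = -3 with algebraic multiplicity 2.
Eigenvector v = (-1,0); generalized eigenvector w with (A-λI)w=v is (3,1).
General solution: e^(-3t)[c_1·v + c_2·(t·v + w)].

u(t) = -c_1e^(-3t) - c_2te^(-3t) + 3c_2e^(-3t), v(t) = c_2e^(-3t)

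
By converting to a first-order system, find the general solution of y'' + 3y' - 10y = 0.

Let x_1 = y, x_2 = y'. Then x_1' = x_2 and x_2' = 10x_1 - 3x_2.
A = [[0,1],[10,-3]]; det(A-λI) = λ^2 + 3λ - 10.
Eigenvalues λ = -5, 2 with eigenvectors (1,-5), (1,2).

y(t) = c_1e^(-5t) + c_2e^(2t)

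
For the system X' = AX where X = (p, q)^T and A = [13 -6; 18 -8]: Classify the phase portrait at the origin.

A = [[13,-6],[18,-8]]; det(A-λI) = λ^2 - 5λ + 4.
λ = 4, 1: both positive.

unstable node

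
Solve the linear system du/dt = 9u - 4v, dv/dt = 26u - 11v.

u(t) = -c_1e^(-t)sin(2t) - c_1e^(-t)cos(2t) - c_2e^(-t)sin(2t) + c_2e^(-t)cos(2t), v(t) = -3c_1e^(-t)sin(2t) - 2c_1e^(-t)cos(2t) - 2c_2e^(-t)sin(2t) + 3c_2e^(-t)cos(2t)

Coefficient matrix A = [[9, -4], [26, -11]].
Characteristic polynomial det(A - λI) = λ^2 + 2λ + 5 = 0.
Eigenvalues λ = -1 ± 2i (complex conjugate pair).
For λ=-1+2i: an eigenvector is (-1,-2) - i(-1,-3) = (-1 + i, -2 + 3i).
A real fundamental pair from Re and Im of e^((-1+2i)t)v: X_1 = e^(-t)(cos(2t)·(-1,-2) + sin(2t)·(-1,-3)), X_2 = e^(-t)(sin(2t)·(-1,-2) - cos(2t)·(-1,-3)).
General solution: c_1X_1 + c_2X_2.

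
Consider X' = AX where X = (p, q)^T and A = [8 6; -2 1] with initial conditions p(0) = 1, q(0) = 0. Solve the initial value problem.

p(t) = 4e^(5t) - 3e^(4t), q(t) = -2e^(5t) + 2e^(4t)

Coefficient matrix A = [[8, 6], [-2, 1]].
Characteristic polynomial det(A - λI) = λ^2 - 9λ + 20 = 0.
Eigenvalues λ = 4, 5.
For λ=4: (A-λI) row 1 is [4, 6], so an eigenvector is (3, -2).
For λ=5: (A-λI) row 1 is [3, 6], so an eigenvector is (2, -1).
General solution: c_1e^(4t)(3,-2) + c_2e^(5t)(2,-1).
Applying p(0)=1, q(0)=0 gives c_1=-1, c_2=2.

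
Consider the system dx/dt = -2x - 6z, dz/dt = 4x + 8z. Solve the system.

Coefficient matrix A = [[-2, -6], [4, 8]].
Characteristic polynomial det(A - λI) = λ^2 - 6λ + 8 = 0.
Eigenvalues λ = 4, 2.
For λ=4: (A-λI) row 1 is [-6, -6], so an eigenvector is (-1, 1).
For λ=2: (A-λI) row 1 is [-4, -6], so an eigenvector is (-3, 2).
General solution: K_1e^(4t)(-1,1) + K_2e^(2t)(-3,2).

x(t) = -K_1e^(4t) - 3K_2e^(2t), z(t) = K_1e^(4t) + 2K_2e^(2t)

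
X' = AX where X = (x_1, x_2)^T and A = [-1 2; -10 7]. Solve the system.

x_1(t) = -c_1e^(3t)cos(2t) - c_2e^(3t)sin(2t), x_2(t) = c_1e^(3t)sin(2t) - 2c_1e^(3t)cos(2t) - 2c_2e^(3t)sin(2t) - c_2e^(3t)cos(2t)

Coefficient matrix A = [[-1, 2], [-10, 7]].
Characteristic polynomial det(A - λI) = λ^2 - 6λ + 13 = 0.
Eigenvalues λ = 3 ± 2i (complex conjugate pair).
For λ=3+2i: an eigenvector is (-1,-2) - i(0,1) = (-1, -2 - i).
A real fundamental pair from Re and Im of e^((3+2i)t)v: X_1 = e^(3t)(cos(2t)·(-1,-2) + sin(2t)·(0,1)), X_2 = e^(3t)(sin(2t)·(-1,-2) - cos(2t)·(0,1)).
General solution: c_1X_1 + c_2X_2.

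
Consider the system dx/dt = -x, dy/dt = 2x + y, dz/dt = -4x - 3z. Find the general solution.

Coefficient matrix A = [[-1, 0, 0], [2, 1, 0], [-4, 0, -3]].
det(A - λI) = 0 gives eigenvalues λ = 1, -1, -3.
For λ=1: eigenvector (0,1,0).
For λ=-1: eigenvector (1,-1,-2).
For λ=-3: eigenvector (0,0,1).
General solution: C_1e^(t)(0,1,0) + C_2e^(-t)(1,-1,-2) + C_3e^(-3t)(0,0,1).

x(t) = C_2e^(-t), y(t) = C_1e^(t) - C_2e^(-t), z(t) = -2C_2e^(-t) + C_3e^(-3t)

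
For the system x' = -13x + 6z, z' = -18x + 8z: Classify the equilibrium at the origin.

A = [[-13,6],[-18,8]]; det(A-λI) = λ^2 + 5λ + 4.
λ = -1, -4: both negative.

stable node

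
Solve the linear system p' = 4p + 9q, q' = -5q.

Coefficient matrix A = [[4, 9], [0, -5]].
Characteristic polynomial det(A - λI) = λ^2 + λ - 20 = 0.
Eigenvalues λ = -5, 4.
For λ=-5: (A-λI) row 1 is [9, 9], so an eigenvector is (-1, 1).
For λ=4: (A-λI) row 1 is [0, 9], so an eigenvector is (-1, 0).
General solution: K_1e^(-5t)(-1,1) + K_2e^(4t)(-1,0).

p(t) = -K_1e^(-5t) - K_2e^(4t), q(t) = K_1e^(-5t)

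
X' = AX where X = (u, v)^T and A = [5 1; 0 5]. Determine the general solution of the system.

u(t) = -c_1e^(5t) - c_2te^(5t) - 3c_2e^(5t), v(t) = -c_2e^(5t)

Coefficient matrix A = [[5, 1], [0, 5]].
Characteristic polynomial det(A - λI) = λ^2 - 10λ + 25 = 0.
Single eigenvalue λ = 5 with algebraic multiplicity 2.
Eigenvector v = (-1,0); generalized eigenvector w with (A-λI)w=v is (-3,-1).
General solution: e^(5t)[c_1·v + c_2·(t·v + w)].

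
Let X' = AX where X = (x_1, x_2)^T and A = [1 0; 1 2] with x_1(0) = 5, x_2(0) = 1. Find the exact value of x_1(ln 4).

20

A = [[1,0],[1,2]]; eigenvalues λ = 2, 1.
Eigenvectors: (0,1) for λ=2, (-1,1) for λ=1.
From the initial condition, c_1 = 6, c_2 = -5.
x_1(ln 4) = (6)(4^2)(0) + (-5)(4^1)(-1) = 20.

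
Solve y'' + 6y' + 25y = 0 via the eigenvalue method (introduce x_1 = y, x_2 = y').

y(t) = C_1e^(-3t)cos(4t) + C_2e^(-3t)sin(4t)

Let x_1 = y, x_2 = y'. Then x_1' = x_2 and x_2' = -25x_1 - 6x_2.
A = [[0,1],[-25,-6]]; det(A-λI) = λ^2 + 6λ + 25.
Eigenvalues λ = -3 ± 4i.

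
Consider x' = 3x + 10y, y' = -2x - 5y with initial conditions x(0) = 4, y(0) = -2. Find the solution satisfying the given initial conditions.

Coefficient matrix A = [[3, 10], [-2, -5]].
Characteristic polynomial det(A - λI) = λ^2 + 2λ + 5 = 0.
Eigenvalues λ = -1 ± 2i (complex conjugate pair).
For λ=-1+2i: an eigenvector is (2,-1) - i(-1,0) = (2 + i, -1).
A real fundamental pair from Re and Im of e^((-1+2i)t)v: X_1 = e^(-t)(cos(2t)·(2,-1) + sin(2t)·(-1,0)), X_2 = e^(-t)(sin(2t)·(2,-1) - cos(2t)·(-1,0)).
General solution: C_1X_1 + C_2X_2.
Applying x(0)=4, y(0)=-2 gives C_1=2, C_2=0.

x(t) = -2e^(-t)sin(2t) + 4e^(-t)cos(2t), y(t) = -2e^(-t)cos(2t)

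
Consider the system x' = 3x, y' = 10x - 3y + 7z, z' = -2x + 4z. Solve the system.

x(t) = C_3e^(3t), y(t) = C_1e^(4t) + C_2e^(-3t) + 4C_3e^(3t), z(t) = C_1e^(4t) + 2C_3e^(3t)

Coefficient matrix A = [[3, 0, 0], [10, -3, 7], [-2, 0, 4]].
det(A - λI) = 0 gives eigenvalues λ = 4, -3, 3.
For λ=4: eigenvector (0,1,1).
For λ=-3: eigenvector (0,1,0).
For λ=3: eigenvector (1,4,2).
General solution: C_1e^(4t)(0,1,1) + C_2e^(-3t)(0,1,0) + C_3e^(3t)(1,4,2).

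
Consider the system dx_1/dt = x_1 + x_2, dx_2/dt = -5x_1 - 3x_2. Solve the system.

Coefficient matrix A = [[1, 1], [-5, -3]].
Characteristic polynomial det(A - λI) = λ^2 + 2λ + 2 = 0.
Eigenvalues λ = -1 ± i (complex conjugate pair).
For λ=-1+i: an eigenvector is (-1,2) - i(0,1) = (-1, 2 - i).
A real fundamental pair from Re and Im of e^((-1+i)t)v: X_1 = e^(-t)(cos(t)·(-1,2) + sin(t)·(0,1)), X_2 = e^(-t)(sin(t)·(-1,2) - cos(t)·(0,1)).
General solution: K_1X_1 + K_2X_2.

x_1(t) = -K_1e^(-t)cos(t) - K_2e^(-t)sin(t), x_2(t) = K_1e^(-t)sin(t) + 2K_1e^(-t)cos(t) + 2K_2e^(-t)sin(t) - K_2e^(-t)cos(t)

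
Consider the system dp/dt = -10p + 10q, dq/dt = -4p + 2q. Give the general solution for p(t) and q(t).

p(t) = -2K_1e^(-4t)sin(2t) - K_1e^(-4t)cos(2t) - K_2e^(-4t)sin(2t) + 2K_2e^(-4t)cos(2t), q(t) = -K_1e^(-4t)sin(2t) - K_1e^(-4t)cos(2t) - K_2e^(-4t)sin(2t) + K_2e^(-4t)cos(2t)

Coefficient matrix A = [[-10, 10], [-4, 2]].
Characteristic polynomial det(A - λI) = λ^2 + 8λ + 20 = 0.
Eigenvalues λ = -4 ± 2i (complex conjugate pair).
For λ=-4+2i: an eigenvector is (-1,-1) - i(-2,-1) = (-1 + 2i, -1 + i).
A real fundamental pair from Re and Im of e^((-4+2i)t)v: X_1 = e^(-4t)(cos(2t)·(-1,-1) + sin(2t)·(-2,-1)), X_2 = e^(-4t)(sin(2t)·(-1,-1) - cos(2t)·(-2,-1)).
General solution: K_1X_1 + K_2X_2.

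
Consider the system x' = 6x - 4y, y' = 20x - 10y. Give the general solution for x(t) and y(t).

Coefficient matrix A = [[6, -4], [20, -10]].
Characteristic polynomial det(A - λI) = λ^2 + 4λ + 20 = 0.
Eigenvalues λ = -2 ± 4i (complex conjugate pair).
For λ=-2+4i: an eigenvector is (0,1) - i(-1,-2) = (0 + i, 1 + 2i).
A real fundamental pair from Re and Im of e^((-2+4i)t)v: X_1 = e^(-2t)(cos(4t)·(0,1) + sin(4t)·(-1,-2)), X_2 = e^(-2t)(sin(4t)·(0,1) - cos(4t)·(-1,-2)).
General solution: c_1X_1 + c_2X_2.

x(t) = -c_1e^(-2t)sin(4t) + c_2e^(-2t)cos(4t), y(t) = -2c_1e^(-2t)sin(4t) + c_1e^(-2t)cos(4t) + c_2e^(-2t)sin(4t) + 2c_2e^(-2t)cos(4t)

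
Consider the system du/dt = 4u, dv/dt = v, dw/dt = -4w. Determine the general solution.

u(t) = -C_2e^(4t), v(t) = C_1e^(t), w(t) = C_3e^(-4t)

Coefficient matrix A = [[4, 0, 0], [0, 1, 0], [0, 0, -4]].
det(A - λI) = 0 gives eigenvalues λ = 1, 4, -4.
For λ=1: eigenvector (0,1,0).
For λ=4: eigenvector (-1,0,0).
For λ=-4: eigenvector (0,0,1).
General solution: C_1e^(t)(0,1,0) + C_2e^(4t)(-1,0,0) + C_3e^(-4t)(0,0,1).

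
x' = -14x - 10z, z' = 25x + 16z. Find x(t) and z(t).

x(t) = C_1e^(t)sin(5t) + C_1e^(t)cos(5t) + C_2e^(t)sin(5t) - C_2e^(t)cos(5t), z(t) = -C_1e^(t)sin(5t) - 2C_1e^(t)cos(5t) - 2C_2e^(t)sin(5t) + C_2e^(t)cos(5t)

Coefficient matrix A = [[-14, -10], [25, 16]].
Characteristic polynomial det(A - λI) = λ^2 - 2λ + 26 = 0.
Eigenvalues λ = 1 ± 5i (complex conjugate pair).
For λ=1+5i: an eigenvector is (1,-2) - i(1,-1) = (1 - i, -2 + i).
A real fundamental pair from Re and Im of e^((1+5i)t)v: X_1 = e^(t)(cos(5t)·(1,-2) + sin(5t)·(1,-1)), X_2 = e^(t)(sin(5t)·(1,-2) - cos(5t)·(1,-1)).
General solution: C_1X_1 + C_2X_2.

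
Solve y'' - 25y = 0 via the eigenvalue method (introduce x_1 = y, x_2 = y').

y(t) = c_1e^(-5t) + c_2e^(5t)

Let x_1 = y, x_2 = y'. Then x_1' = x_2 and x_2' = 25x_1.
A = [[0,1],[25,0]]; det(A-λI) = λ^2 - 25.
Eigenvalues λ = -5, 5 with eigenvectors (1,-5), (1,5).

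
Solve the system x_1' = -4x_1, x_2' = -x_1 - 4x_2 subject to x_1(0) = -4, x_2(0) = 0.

x_1(t) = -4e^(-4t), x_2(t) = 4te^(-4t)

Coefficient matrix A = [[-4, 0], [-1, -4]].
Characteristic polynomial det(A - λI) = λ^2 + 8λ + 16 = 0.
Single eigenvalue λ = -4 with algebraic multiplicity 2.
Eigenvector v = (0,1); generalized eigenvector w with (A-λI)w=v is (-1,2).
General solution: e^(-4t)[c_1·v + c_2·(t·v + w)].
Applying x_1(0)=-4, x_2(0)=0 gives c_1=-8, c_2=4.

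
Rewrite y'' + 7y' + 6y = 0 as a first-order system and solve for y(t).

y(t) = K_1e^(-t) + K_2e^(-6t)

Let x_1 = y, x_2 = y'. Then x_1' = x_2 and x_2' = -6x_1 - 7x_2.
A = [[0,1],[-6,-7]]; det(A-λI) = λ^2 + 7λ + 6.
Eigenvalues λ = -1, -6 with eigenvectors (1,-1), (1,-6).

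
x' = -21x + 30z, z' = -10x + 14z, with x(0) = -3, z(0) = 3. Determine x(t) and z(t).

x(t) = 27e^(-t) - 30e^(-6t), z(t) = 18e^(-t) - 15e^(-6t)

Coefficient matrix A = [[-21, 30], [-10, 14]].
Characteristic polynomial det(A - λI) = λ^2 + 7λ + 6 = 0.
Eigenvalues λ = -1, -6.
For λ=-1: (A-λI) row 1 is [-20, 30], so an eigenvector is (3, 2).
For λ=-6: (A-λI) row 1 is [-15, 30], so an eigenvector is (2, 1).
General solution: K_1e^(-t)(3,2) + K_2e^(-6t)(2,1).
Applying x(0)=-3, z(0)=3 gives K_1=9, K_2=-15.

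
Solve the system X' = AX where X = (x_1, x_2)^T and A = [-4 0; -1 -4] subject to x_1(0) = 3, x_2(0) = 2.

x_1(t) = 3e^(-4t), x_2(t) = -3te^(-4t) + 2e^(-4t)

Coefficient matrix A = [[-4, 0], [-1, -4]].
Characteristic polynomial det(A - λI) = λ^2 + 8λ + 16 = 0.
Single eigenvalue λ = -4 with algebraic multiplicity 2.
Eigenvector v = (0,-1); generalized eigenvector w with (A-λI)w=v is (1,-2).
General solution: e^(-4t)[K_1·v + K_2·(t·v + w)].
Applying x_1(0)=3, x_2(0)=2 gives K_1=-8, K_2=3.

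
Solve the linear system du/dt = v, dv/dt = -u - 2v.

u(t) = C_1e^(-t) + C_2te^(-t) + C_2e^(-t), v(t) = -C_1e^(-t) - C_2te^(-t)

Coefficient matrix A = [[0, 1], [-1, -2]].
Characteristic polynomial det(A - λI) = λ^2 + 2λ + 1 = 0.
Single eigenvalue λ = -1 with algebraic multiplicity 2.
Eigenvector v = (1,-1); generalized eigenvector w with (A-λI)w=v is (1,0).
General solution: e^(-t)[C_1·v + C_2·(t·v + w)].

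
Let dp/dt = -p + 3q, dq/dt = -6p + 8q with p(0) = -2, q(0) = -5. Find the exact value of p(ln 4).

A = [[-1,3],[-6,8]]; eigenvalues λ = 5, 2.
Eigenvectors: (-1,-2) for λ=5, (1,1) for λ=2.
From the initial condition, c_1 = 3, c_2 = 1.
p(ln 4) = (3)(4^5)(-1) + (1)(4^2)(1) = -3056.

-3056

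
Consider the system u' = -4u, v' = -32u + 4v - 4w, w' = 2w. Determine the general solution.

Coefficient matrix A = [[-4, 0, 0], [-32, 4, -4], [0, 0, 2]].
det(A - λI) = 0 gives eigenvalues λ = -4, 4, 2.
For λ=-4: eigenvector (1,4,0).
For λ=4: eigenvector (0,1,0).
For λ=2: eigenvector (0,2,1).
General solution: K_1e^(-4t)(1,4,0) + K_2e^(4t)(0,1,0) + K_3e^(2t)(0,2,1).

u(t) = K_1e^(-4t), v(t) = 4K_1e^(-4t) + K_2e^(4t) + 2K_3e^(2t), w(t) = K_3e^(2t)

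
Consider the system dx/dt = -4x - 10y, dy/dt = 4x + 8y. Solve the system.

Coefficient matrix A = [[-4, -10], [4, 8]].
Characteristic polynomial det(A - λI) = λ^2 - 4λ + 8 = 0.
Eigenvalues λ = 2 ± 2i (complex conjugate pair).
For λ=2+2i: an eigenvector is (-1,1) - i(-2,1) = (-1 + 2i, 1 - i).
A real fundamental pair from Re and Im of e^((2+2i)t)v: X_1 = e^(2t)(cos(2t)·(-1,1) + sin(2t)·(-2,1)), X_2 = e^(2t)(sin(2t)·(-1,1) - cos(2t)·(-2,1)).
General solution: C_1X_1 + C_2X_2.

x(t) = -2C_1e^(2t)sin(2t) - C_1e^(2t)cos(2t) - C_2e^(2t)sin(2t) + 2C_2e^(2t)cos(2t), y(t) = C_1e^(2t)sin(2t) + C_1e^(2t)cos(2t) + C_2e^(2t)sin(2t) - C_2e^(2t)cos(2t)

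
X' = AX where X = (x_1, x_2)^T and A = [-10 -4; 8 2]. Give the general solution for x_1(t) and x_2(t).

x_1(t) = C_1e^(-6t) + C_2e^(-2t), x_2(t) = -C_1e^(-6t) - 2C_2e^(-2t)

Coefficient matrix A = [[-10, -4], [8, 2]].
Characteristic polynomial det(A - λI) = λ^2 + 8λ + 12 = 0.
Eigenvalues λ = -6, -2.
For λ=-6: (A-λI) row 1 is [-4, -4], so an eigenvector is (1, -1).
For λ=-2: (A-λI) row 1 is [-8, -4], so an eigenvector is (1, -2).
General solution: C_1e^(-6t)(1,-1) + C_2e^(-2t)(1,-2).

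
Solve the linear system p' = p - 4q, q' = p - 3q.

Coefficient matrix A = [[1, -4], [1, -3]].
Characteristic polynomial det(A - λI) = λ^2 + 2λ + 1 = 0.
Single eigenvalue λ = -1 with algebraic multiplicity 2.
Eigenvector v = (2,1); generalized eigenvector w with (A-λI)w=v is (3,1).
General solution: e^(-t)[C_1·v + C_2·(t·v + w)].

p(t) = 2C_1e^(-t) + 2C_2te^(-t) + 3C_2e^(-t), q(t) = C_1e^(-t) + C_2te^(-t) + C_2e^(-t)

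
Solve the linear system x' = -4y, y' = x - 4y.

x(t) = 2C_1e^(-2t) + 2C_2te^(-2t) + 3C_2e^(-2t), y(t) = C_1e^(-2t) + C_2te^(-2t) + C_2e^(-2t)

Coefficient matrix A = [[0, -4], [1, -4]].
Characteristic polynomial det(A - λI) = λ^2 + 4λ + 4 = 0.
Single eigenvalue λ = -2 with algebraic multiplicity 2.
Eigenvector v = (2,1); generalized eigenvector w with (A-λI)w=v is (3,1).
General solution: e^(-2t)[C_1·v + C_2·(t·v + w)].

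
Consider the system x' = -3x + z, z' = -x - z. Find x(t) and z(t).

Coefficient matrix A = [[-3, 1], [-1, -1]].
Characteristic polynomial det(A - λI) = λ^2 + 4λ + 4 = 0.
Single eigenvalue λ = -2 with algebraic multiplicity 2.
Eigenvector v = (1,1); generalized eigenvector w with (A-λI)w=v is (-2,-1).
General solution: e^(-2t)[C_1·v + C_2·(t·v + w)].

x(t) = C_1e^(-2t) + C_2te^(-2t) - 2C_2e^(-2t), z(t) = C_1e^(-2t) + C_2te^(-2t) - C_2e^(-2t)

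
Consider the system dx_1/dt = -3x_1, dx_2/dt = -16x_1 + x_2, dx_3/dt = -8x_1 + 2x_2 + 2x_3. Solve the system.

Coefficient matrix A = [[-3, 0, 0], [-16, 1, 0], [-8, 2, 2]].
det(A - λI) = 0 gives eigenvalues λ = -3, 1, 2.
For λ=-3: eigenvector (1,4,0).
For λ=1: eigenvector (0,1,-2).
For λ=2: eigenvector (0,0,1).
General solution: C_1e^(-3t)(1,4,0) + C_2e^(t)(0,1,-2) + C_3e^(2t)(0,0,1).

x_1(t) = C_1e^(-3t), x_2(t) = 4C_1e^(-3t) + C_2e^(t), x_3(t) = -2C_2e^(t) + C_3e^(2t)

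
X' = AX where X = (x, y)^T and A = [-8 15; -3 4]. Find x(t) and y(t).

Coefficient matrix A = [[-8, 15], [-3, 4]].
Characteristic polynomial det(A - λI) = λ^2 + 4λ + 13 = 0.
Eigenvalues λ = -2 ± 3i (complex conjugate pair).
For λ=-2+3i: an eigenvector is (-2,-1) - i(-1,0) = (-2 + i, -1).
A real fundamental pair from Re and Im of e^((-2+3i)t)v: X_1 = e^(-2t)(cos(3t)·(-2,-1) + sin(3t)·(-1,0)), X_2 = e^(-2t)(sin(3t)·(-2,-1) - cos(3t)·(-1,0)).
General solution: K_1X_1 + K_2X_2.

x(t) = -K_1e^(-2t)sin(3t) - 2K_1e^(-2t)cos(3t) - 2K_2e^(-2t)sin(3t) + K_2e^(-2t)cos(3t), y(t) = -K_1e^(-2t)cos(3t) - K_2e^(-2t)sin(3t)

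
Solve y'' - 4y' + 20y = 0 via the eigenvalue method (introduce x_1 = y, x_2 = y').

Let x_1 = y, x_2 = y'. Then x_1' = x_2 and x_2' = -20x_1 + 4x_2.
A = [[0,1],[-20,4]]; det(A-λI) = λ^2 - 4λ + 20.
Eigenvalues λ = 2 ± 4i.

y(t) = K_1e^(2t)cos(4t) + K_2e^(2t)sin(4t)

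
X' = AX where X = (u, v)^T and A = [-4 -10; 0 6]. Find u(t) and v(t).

Coefficient matrix A = [[-4, -10], [0, 6]].
Characteristic polynomial det(A - λI) = λ^2 - 2λ - 24 = 0.
Eigenvalues λ = 6, -4.
For λ=6: (A-λI) row 1 is [-10, -10], so an eigenvector is (1, -1).
For λ=-4: (A-λI) row 1 is [0, -10], so an eigenvector is (1, 0).
General solution: K_1e^(6t)(1,-1) + K_2e^(-4t)(1,0).

u(t) = K_1e^(6t) + K_2e^(-4t), v(t) = -K_1e^(6t)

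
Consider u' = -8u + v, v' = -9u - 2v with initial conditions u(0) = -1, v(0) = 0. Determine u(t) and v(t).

Coefficient matrix A = [[-8, 1], [-9, -2]].
Characteristic polynomial det(A - λI) = λ^2 + 10λ + 25 = 0.
Single eigenvalue λ = -5 with algebraic multiplicity 2.
Eigenvector v = (-1,-3); generalized eigenvector w with (A-λI)w=v is (0,-1).
General solution: e^(-5t)[K_1·v + K_2·(t·v + w)].
Applying u(0)=-1, v(0)=0 gives K_1=1, K_2=-3.

u(t) = 3te^(-5t) - e^(-5t), v(t) = 9te^(-5t)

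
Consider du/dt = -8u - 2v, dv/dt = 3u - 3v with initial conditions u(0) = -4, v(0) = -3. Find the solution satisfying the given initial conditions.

u(t) = 14e^(-5t) - 18e^(-6t), v(t) = -21e^(-5t) + 18e^(-6t)

Coefficient matrix A = [[-8, -2], [3, -3]].
Characteristic polynomial det(A - λI) = λ^2 + 11λ + 30 = 0.
Eigenvalues λ = -5, -6.
For λ=-5: (A-λI) row 1 is [-3, -2], so an eigenvector is (2, -3).
For λ=-6: (A-λI) row 1 is [-2, -2], so an eigenvector is (1, -1).
General solution: C_1e^(-5t)(2,-3) + C_2e^(-6t)(1,-1).
Applying u(0)=-4, v(0)=-3 gives C_1=7, C_2=-18.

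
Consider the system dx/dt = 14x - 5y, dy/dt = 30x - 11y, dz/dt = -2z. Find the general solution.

Coefficient matrix A = [[14, -5, 0], [30, -11, 0], [0, 0, -2]].
det(A - λI) = 0 gives eigenvalues λ = 4, -2, -1.
For λ=4: eigenvector (1,2,0).
For λ=-2: eigenvector (0,0,1).
For λ=-1: eigenvector (1,3,0).
General solution: C_1e^(4t)(1,2,0) + C_2e^(-2t)(0,0,1) + C_3e^(-t)(1,3,0).

x(t) = C_1e^(4t) + C_3e^(-t), y(t) = 2C_1e^(4t) + 3C_3e^(-t), z(t) = C_2e^(-2t)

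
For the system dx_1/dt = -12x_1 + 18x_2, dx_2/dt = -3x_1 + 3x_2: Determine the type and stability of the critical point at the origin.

A = [[-12,18],[-3,3]]; det(A-λI) = λ^2 + 9λ + 18.
λ = -6, -3: both negative.

stable node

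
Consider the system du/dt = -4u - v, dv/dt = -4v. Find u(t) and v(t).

Coefficient matrix A = [[-4, -1], [0, -4]].
Characteristic polynomial det(A - λI) = λ^2 + 8λ + 16 = 0.
Single eigenvalue λ = -4 with algebraic multiplicity 2.
Eigenvector v = (-1,0); generalized eigenvector w with (A-λI)w=v is (2,1).
General solution: e^(-4t)[C_1·v + C_2·(t·v + w)].

u(t) = -C_1e^(-4t) - C_2te^(-4t) + 2C_2e^(-4t), v(t) = C_2e^(-4t)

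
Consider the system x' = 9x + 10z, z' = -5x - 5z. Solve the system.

Coefficient matrix A = [[9, 10], [-5, -5]].
Characteristic polynomial det(A - λI) = λ^2 - 4λ + 5 = 0.
Eigenvalues λ = 2 ± i (complex conjugate pair).
For λ=2+i: an eigenvector is (3,-2) - i(1,-1) = (3 - i, -2 + i).
A real fundamental pair from Re and Im of e^((2+i)t)v: X_1 = e^(2t)(cos(t)·(3,-2) + sin(t)·(1,-1)), X_2 = e^(2t)(sin(t)·(3,-2) - cos(t)·(1,-1)).
General solution: c_1X_1 + c_2X_2.

x(t) = c_1e^(2t)sin(t) + 3c_1e^(2t)cos(t) + 3c_2e^(2t)sin(t) - c_2e^(2t)cos(t), z(t) = -c_1e^(2t)sin(t) - 2c_1e^(2t)cos(t) - 2c_2e^(2t)sin(t) + c_2e^(2t)cos(t)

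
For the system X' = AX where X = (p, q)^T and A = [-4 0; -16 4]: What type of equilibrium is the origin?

saddle

A = [[-4,0],[-16,4]]; det(A-λI) = λ^2 - 16.
λ = -4, 4: opposite signs.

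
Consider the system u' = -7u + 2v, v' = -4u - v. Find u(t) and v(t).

u(t) = C_1e^(-5t) + C_2e^(-3t), v(t) = C_1e^(-5t) + 2C_2e^(-3t)

Coefficient matrix A = [[-7, 2], [-4, -1]].
Characteristic polynomial det(A - λI) = λ^2 + 8λ + 15 = 0.
Eigenvalues λ = -5, -3.
For λ=-5: (A-λI) row 1 is [-2, 2], so an eigenvector is (1, 1).
For λ=-3: (A-λI) row 1 is [-4, 2], so an eigenvector is (1, 2).
General solution: C_1e^(-5t)(1,1) + C_2e^(-3t)(1,2).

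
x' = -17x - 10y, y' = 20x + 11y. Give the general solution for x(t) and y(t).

x(t) = K_1e^(-3t)sin(2t) + 2K_1e^(-3t)cos(2t) + 2K_2e^(-3t)sin(2t) - K_2e^(-3t)cos(2t), y(t) = -K_1e^(-3t)sin(2t) - 3K_1e^(-3t)cos(2t) - 3K_2e^(-3t)sin(2t) + K_2e^(-3t)cos(2t)

Coefficient matrix A = [[-17, -10], [20, 11]].
Characteristic polynomial det(A - λI) = λ^2 + 6λ + 13 = 0.
Eigenvalues λ = -3 ± 2i (complex conjugate pair).
For λ=-3+2i: an eigenvector is (2,-3) - i(1,-1) = (2 - i, -3 + i).
A real fundamental pair from Re and Im of e^((-3+2i)t)v: X_1 = e^(-3t)(cos(2t)·(2,-3) + sin(2t)·(1,-1)), X_2 = e^(-3t)(sin(2t)·(2,-3) - cos(2t)·(1,-1)).
General solution: K_1X_1 + K_2X_2.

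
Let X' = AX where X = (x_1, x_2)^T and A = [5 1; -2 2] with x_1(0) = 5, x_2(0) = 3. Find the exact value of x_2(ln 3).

-621

A = [[5,1],[-2,2]]; eigenvalues λ = 4, 3.
Eigenvectors: (1,-1) for λ=4, (1,-2) for λ=3.
From the initial condition, c_1 = 13, c_2 = -8.
x_2(ln 3) = (13)(3^4)(-1) + (-8)(3^3)(-2) = -621.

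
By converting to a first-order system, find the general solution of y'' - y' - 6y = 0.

y(t) = c_1e^(3t) + c_2e^(-2t)

Let x_1 = y, x_2 = y'. Then x_1' = x_2 and x_2' = 6x_1 + x_2.
A = [[0,1],[6,1]]; det(A-λI) = λ^2 - λ - 6.
Eigenvalues λ = 3, -2 with eigenvectors (1,3), (1,-2).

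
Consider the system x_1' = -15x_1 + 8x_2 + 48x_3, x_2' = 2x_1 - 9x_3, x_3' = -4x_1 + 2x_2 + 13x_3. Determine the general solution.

x_1(t) = 4c_1e^(-t) - 8c_2e^(-2t) + c_3e^(t), x_2(t) = c_1e^(-t) - c_2e^(-2t) + 2c_3e^(t), x_3(t) = c_1e^(-t) - 2c_2e^(-2t)

Coefficient matrix A = [[-15, 8, 48], [2, 0, -9], [-4, 2, 13]].
det(A - λI) = 0 gives eigenvalues λ = -1, -2, 1.
For λ=-1: eigenvector (4,1,1).
For λ=-2: eigenvector (-8,-1,-2).
For λ=1: eigenvector (1,2,0).
General solution: c_1e^(-t)(4,1,1) + c_2e^(-2t)(-8,-1,-2) + c_3e^(t)(1,2,0).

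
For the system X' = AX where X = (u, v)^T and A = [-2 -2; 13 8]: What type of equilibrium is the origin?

A = [[-2,-2],[13,8]]; det(A-λI) = λ^2 - 6λ + 10.
λ = 3 ± i: positive real part.

unstable spiral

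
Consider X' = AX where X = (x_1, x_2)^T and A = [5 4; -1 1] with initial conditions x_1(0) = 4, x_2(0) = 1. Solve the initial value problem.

x_1(t) = 12te^(3t) + 4e^(3t), x_2(t) = -6te^(3t) + e^(3t)

Coefficient matrix A = [[5, 4], [-1, 1]].
Characteristic polynomial det(A - λI) = λ^2 - 6λ + 9 = 0.
Single eigenvalue λ = 3 with algebraic multiplicity 2.
Eigenvector v = (2,-1); generalized eigenvector w with (A-λI)w=v is (-3,2).
General solution: e^(3t)[c_1·v + c_2·(t·v + w)].
Applying x_1(0)=4, x_2(0)=1 gives c_1=11, c_2=6.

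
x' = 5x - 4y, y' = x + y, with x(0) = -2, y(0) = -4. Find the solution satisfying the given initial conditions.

Coefficient matrix A = [[5, -4], [1, 1]].
Characteristic polynomial det(A - λI) = λ^2 - 6λ + 9 = 0.
Single eigenvalue λ = 3 with algebraic multiplicity 2.
Eigenvector v = (-2,-1); generalized eigenvector w with (A-λI)w=v is (3,2).
General solution: e^(3t)[C_1·v + C_2·(t·v + w)].
Applying x(0)=-2, y(0)=-4 gives C_1=-8, C_2=-6.

x(t) = 12te^(3t) - 2e^(3t), y(t) = 6te^(3t) - 4e^(3t)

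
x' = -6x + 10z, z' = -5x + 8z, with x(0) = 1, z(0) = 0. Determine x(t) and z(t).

x(t) = -7e^(t)sin(t) + e^(t)cos(t), z(t) = -5e^(t)sin(t)

Coefficient matrix A = [[-6, 10], [-5, 8]].
Characteristic polynomial det(A - λI) = λ^2 - 2λ + 2 = 0.
Eigenvalues λ = 1 ± i (complex conjugate pair).
For λ=1+i: an eigenvector is (3,2) - i(-1,-1) = (3 + i, 2 + i).
A real fundamental pair from Re and Im of e^((1+i)t)v: X_1 = e^(t)(cos(t)·(3,2) + sin(t)·(-1,-1)), X_2 = e^(t)(sin(t)·(3,2) - cos(t)·(-1,-1)).
General solution: K_1X_1 + K_2X_2.
Applying x(0)=1, z(0)=0 gives K_1=1, K_2=-2.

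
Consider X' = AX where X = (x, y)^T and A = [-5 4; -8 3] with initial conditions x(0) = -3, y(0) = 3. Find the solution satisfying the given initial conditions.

Coefficient matrix A = [[-5, 4], [-8, 3]].
Characteristic polynomial det(A - λI) = λ^2 + 2λ + 17 = 0.
Eigenvalues λ = -1 ± 4i (complex conjugate pair).
For λ=-1+4i: an eigenvector is (-1,-1) - i(0,1) = (-1, -1 - i).
A real fundamental pair from Re and Im of e^((-1+4i)t)v: X_1 = e^(-t)(cos(4t)·(-1,-1) + sin(4t)·(0,1)), X_2 = e^(-t)(sin(4t)·(-1,-1) - cos(4t)·(0,1)).
General solution: C_1X_1 + C_2X_2.
Applying x(0)=-3, y(0)=3 gives C_1=3, C_2=-6.

x(t) = 6e^(-t)sin(4t) - 3e^(-t)cos(4t), y(t) = 9e^(-t)sin(4t) + 3e^(-t)cos(4t)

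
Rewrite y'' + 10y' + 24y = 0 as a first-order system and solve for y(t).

Let x_1 = y, x_2 = y'. Then x_1' = x_2 and x_2' = -24x_1 - 10x_2.
A = [[0,1],[-24,-10]]; det(A-λI) = λ^2 + 10λ + 24.
Eigenvalues λ = -4, -6 with eigenvectors (1,-4), (1,-6).

y(t) = C_1e^(-4t) + C_2e^(-6t)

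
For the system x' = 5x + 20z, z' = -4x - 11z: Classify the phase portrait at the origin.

A = [[5,20],[-4,-11]]; det(A-λI) = λ^2 + 6λ + 25.
λ = -3 ± 4i: negative real part.

stable spiral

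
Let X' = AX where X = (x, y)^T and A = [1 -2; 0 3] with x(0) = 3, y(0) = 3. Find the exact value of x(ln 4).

A = [[1,-2],[0,3]]; eigenvalues λ = 1, 3.
Eigenvectors: (-1,0) for λ=1, (1,-1) for λ=3.
From the initial condition, c_1 = -6, c_2 = -3.
x(ln 4) = (-6)(4^1)(-1) + (-3)(4^3)(1) = -168.

-168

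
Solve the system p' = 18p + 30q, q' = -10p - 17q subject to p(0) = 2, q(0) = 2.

Coefficient matrix A = [[18, 30], [-10, -17]].
Characteristic polynomial det(A - λI) = λ^2 - λ - 6 = 0.
Eigenvalues λ = 3, -2.
For λ=3: (A-λI) row 1 is [15, 30], so an eigenvector is (-2, 1).
For λ=-2: (A-λI) row 1 is [20, 30], so an eigenvector is (-3, 2).
General solution: c_1e^(3t)(-2,1) + c_2e^(-2t)(-3,2).
Applying p(0)=2, q(0)=2 gives c_1=-10, c_2=6.

p(t) = 20e^(3t) - 18e^(-2t), q(t) = -10e^(3t) + 12e^(-2t)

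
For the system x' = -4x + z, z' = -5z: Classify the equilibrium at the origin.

stable node

A = [[-4,1],[0,-5]]; det(A-λI) = λ^2 + 9λ + 20.
λ = -4, -5: both negative.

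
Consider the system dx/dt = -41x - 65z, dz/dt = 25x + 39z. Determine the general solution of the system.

x(t) = -2C_1e^(-t)sin(5t) - 3C_1e^(-t)cos(5t) - 3C_2e^(-t)sin(5t) + 2C_2e^(-t)cos(5t), z(t) = C_1e^(-t)sin(5t) + 2C_1e^(-t)cos(5t) + 2C_2e^(-t)sin(5t) - C_2e^(-t)cos(5t)

Coefficient matrix A = [[-41, -65], [25, 39]].
Characteristic polynomial det(A - λI) = λ^2 + 2λ + 26 = 0.
Eigenvalues λ = -1 ± 5i (complex conjugate pair).
For λ=-1+5i: an eigenvector is (-3,2) - i(-2,1) = (-3 + 2i, 2 - i).
A real fundamental pair from Re and Im of e^((-1+5i)t)v: X_1 = e^(-t)(cos(5t)·(-3,2) + sin(5t)·(-2,1)), X_2 = e^(-t)(sin(5t)·(-3,2) - cos(5t)·(-2,1)).
General solution: C_1X_1 + C_2X_2.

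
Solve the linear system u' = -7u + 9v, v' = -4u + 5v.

u(t) = 3C_1e^(-t) + 3C_2te^(-t) + C_2e^(-t), v(t) = 2C_1e^(-t) + 2C_2te^(-t) + C_2e^(-t)

Coefficient matrix A = [[-7, 9], [-4, 5]].
Characteristic polynomial det(A - λI) = λ^2 + 2λ + 1 = 0.
Single eigenvalue λ = -1 with algebraic multiplicity 2.
Eigenvector v = (3,2); generalized eigenvector w with (A-λI)w=v is (1,1).
General solution: e^(-t)[C_1·v + C_2·(t·v + w)].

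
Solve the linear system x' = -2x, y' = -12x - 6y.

x(t) = C_1e^(-2t), y(t) = -3C_1e^(-2t) - C_2e^(-6t)

Coefficient matrix A = [[-2, 0], [-12, -6]].
Characteristic polynomial det(A - λI) = λ^2 + 8λ + 12 = 0.
Eigenvalues λ = -2, -6.
For λ=-2: (A-λI) row 2 is [-12, -4], so an eigenvector is (1, -3).
For λ=-6: (A-λI) row 1 is [4, 0], so an eigenvector is (0, -1).
General solution: C_1e^(-2t)(1,-3) + C_2e^(-6t)(0,-1).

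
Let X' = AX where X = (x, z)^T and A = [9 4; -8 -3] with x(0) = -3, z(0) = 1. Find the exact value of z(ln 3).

1203

A = [[9,4],[-8,-3]]; eigenvalues λ = 5, 1.
Eigenvectors: (1,-1) for λ=5, (-1,2) for λ=1.
From the initial condition, c_1 = -5, c_2 = -2.
z(ln 3) = (-5)(3^5)(-1) + (-2)(3^1)(2) = 1203.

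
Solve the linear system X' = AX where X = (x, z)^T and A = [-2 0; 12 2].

x(t) = -C_2e^(-2t), z(t) = -C_1e^(2t) + 3C_2e^(-2t)

Coefficient matrix A = [[-2, 0], [12, 2]].
Characteristic polynomial det(A - λI) = λ^2 - 4 = 0.
Eigenvalues λ = 2, -2.
For λ=2: (A-λI) row 1 is [-4, 0], so an eigenvector is (0, -1).
For λ=-2: (A-λI) row 2 is [12, 4], so an eigenvector is (-1, 3).
General solution: C_1e^(2t)(0,-1) + C_2e^(-2t)(-1,3).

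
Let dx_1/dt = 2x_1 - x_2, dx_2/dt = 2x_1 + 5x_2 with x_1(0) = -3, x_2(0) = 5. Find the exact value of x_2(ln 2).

A = [[2,-1],[2,5]]; eigenvalues λ = 4, 3.
Eigenvectors: (-1,2) for λ=4, (1,-1) for λ=3.
From the initial condition, c_1 = 2, c_2 = -1.
x_2(ln 2) = (2)(2^4)(2) + (-1)(2^3)(-1) = 72.

72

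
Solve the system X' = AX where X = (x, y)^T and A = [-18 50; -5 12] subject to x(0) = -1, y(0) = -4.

Coefficient matrix A = [[-18, 50], [-5, 12]].
Characteristic polynomial det(A - λI) = λ^2 + 6λ + 34 = 0.
Eigenvalues λ = -3 ± 5i (complex conjugate pair).
For λ=-3+5i: an eigenvector is (-1,0) - i(3,1) = (-1 - 3i, 0 - i).
A real fundamental pair from Re and Im of e^((-3+5i)t)v: X_1 = e^(-3t)(cos(5t)·(-1,0) + sin(5t)·(3,1)), X_2 = e^(-3t)(sin(5t)·(-1,0) - cos(5t)·(3,1)).
General solution: c_1X_1 + c_2X_2.
Applying x(0)=-1, y(0)=-4 gives c_1=-11, c_2=4.

x(t) = -37e^(-3t)sin(5t) - e^(-3t)cos(5t), y(t) = -11e^(-3t)sin(5t) - 4e^(-3t)cos(5t)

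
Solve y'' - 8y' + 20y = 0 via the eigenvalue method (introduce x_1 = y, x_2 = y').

Let x_1 = y, x_2 = y'. Then x_1' = x_2 and x_2' = -20x_1 + 8x_2.
A = [[0,1],[-20,8]]; det(A-λI) = λ^2 - 8λ + 20.
Eigenvalues λ = 4 ± 2i.

y(t) = c_1e^(4t)cos(2t) + c_2e^(4t)sin(2t)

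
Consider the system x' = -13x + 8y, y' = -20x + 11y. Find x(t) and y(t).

Coefficient matrix A = [[-13, 8], [-20, 11]].
Characteristic polynomial det(A - λI) = λ^2 + 2λ + 17 = 0.
Eigenvalues λ = -1 ± 4i (complex conjugate pair).
For λ=-1+4i: an eigenvector is (-1,-1) - i(1,2) = (-1 - i, -1 - 2i).
A real fundamental pair from Re and Im of e^((-1+4i)t)v: X_1 = e^(-t)(cos(4t)·(-1,-1) + sin(4t)·(1,2)), X_2 = e^(-t)(sin(4t)·(-1,-1) - cos(4t)·(1,2)).
General solution: c_1X_1 + c_2X_2.

x(t) = c_1e^(-t)sin(4t) - c_1e^(-t)cos(4t) - c_2e^(-t)sin(4t) - c_2e^(-t)cos(4t), y(t) = 2c_1e^(-t)sin(4t) - c_1e^(-t)cos(4t) - c_2e^(-t)sin(4t) - 2c_2e^(-t)cos(4t)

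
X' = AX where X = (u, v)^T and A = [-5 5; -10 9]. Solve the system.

u(t) = -2K_1e^(2t)sin(t) + K_1e^(2t)cos(t) + K_2e^(2t)sin(t) + 2K_2e^(2t)cos(t), v(t) = -3K_1e^(2t)sin(t) + K_1e^(2t)cos(t) + K_2e^(2t)sin(t) + 3K_2e^(2t)cos(t)

Coefficient matrix A = [[-5, 5], [-10, 9]].
Characteristic polynomial det(A - λI) = λ^2 - 4λ + 5 = 0.
Eigenvalues λ = 2 ± i (complex conjugate pair).
For λ=2+i: an eigenvector is (1,1) - i(-2,-3) = (1 + 2i, 1 + 3i).
A real fundamental pair from Re and Im of e^((2+i)t)v: X_1 = e^(2t)(cos(t)·(1,1) + sin(t)·(-2,-3)), X_2 = e^(2t)(sin(t)·(1,1) - cos(t)·(-2,-3)).
General solution: K_1X_1 + K_2X_2.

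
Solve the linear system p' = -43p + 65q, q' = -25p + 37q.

p(t) = 3K_1e^(-3t)sin(5t) - 2K_1e^(-3t)cos(5t) - 2K_2e^(-3t)sin(5t) - 3K_2e^(-3t)cos(5t), q(t) = 2K_1e^(-3t)sin(5t) - K_1e^(-3t)cos(5t) - K_2e^(-3t)sin(5t) - 2K_2e^(-3t)cos(5t)

Coefficient matrix A = [[-43, 65], [-25, 37]].
Characteristic polynomial det(A - λI) = λ^2 + 6λ + 34 = 0.
Eigenvalues λ = -3 ± 5i (complex conjugate pair).
For λ=-3+5i: an eigenvector is (-2,-1) - i(3,2) = (-2 - 3i, -1 - 2i).
A real fundamental pair from Re and Im of e^((-3+5i)t)v: X_1 = e^(-3t)(cos(5t)·(-2,-1) + sin(5t)·(3,2)), X_2 = e^(-3t)(sin(5t)·(-2,-1) - cos(5t)·(3,2)).
General solution: K_1X_1 + K_2X_2.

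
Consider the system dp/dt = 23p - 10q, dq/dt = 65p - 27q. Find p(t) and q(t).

p(t) = -K_1e^(-2t)sin(5t) - K_1e^(-2t)cos(5t) - K_2e^(-2t)sin(5t) + K_2e^(-2t)cos(5t), q(t) = -3K_1e^(-2t)sin(5t) - 2K_1e^(-2t)cos(5t) - 2K_2e^(-2t)sin(5t) + 3K_2e^(-2t)cos(5t)

Coefficient matrix A = [[23, -10], [65, -27]].
Characteristic polynomial det(A - λI) = λ^2 + 4λ + 29 = 0.
Eigenvalues λ = -2 ± 5i (complex conjugate pair).
For λ=-2+5i: an eigenvector is (-1,-2) - i(-1,-3) = (-1 + i, -2 + 3i).
A real fundamental pair from Re and Im of e^((-2+5i)t)v: X_1 = e^(-2t)(cos(5t)·(-1,-2) + sin(5t)·(-1,-3)), X_2 = e^(-2t)(sin(5t)·(-1,-2) - cos(5t)·(-1,-3)).
General solution: K_1X_1 + K_2X_2.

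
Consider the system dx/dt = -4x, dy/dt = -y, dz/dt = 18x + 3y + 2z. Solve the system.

Coefficient matrix A = [[-4, 0, 0], [0, -1, 0], [18, 3, 2]].
det(A - λI) = 0 gives eigenvalues λ = 2, -4, -1.
For λ=2: eigenvector (0,0,1).
For λ=-4: eigenvector (1,0,-3).
For λ=-1: eigenvector (0,-1,1).
General solution: c_1e^(2t)(0,0,1) + c_2e^(-4t)(1,0,-3) + c_3e^(-t)(0,-1,1).

x(t) = c_2e^(-4t), y(t) = -c_3e^(-t), z(t) = c_1e^(2t) - 3c_2e^(-4t) + c_3e^(-t)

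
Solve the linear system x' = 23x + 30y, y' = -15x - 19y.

Coefficient matrix A = [[23, 30], [-15, -19]].
Characteristic polynomial det(A - λI) = λ^2 - 4λ + 13 = 0.
Eigenvalues λ = 2 ± 3i (complex conjugate pair).
For λ=2+3i: an eigenvector is (-1,1) - i(3,-2) = (-1 - 3i, 1 + 2i).
A real fundamental pair from Re and Im of e^((2+3i)t)v: X_1 = e^(2t)(cos(3t)·(-1,1) + sin(3t)·(3,-2)), X_2 = e^(2t)(sin(3t)·(-1,1) - cos(3t)·(3,-2)).
General solution: C_1X_1 + C_2X_2.

x(t) = 3C_1e^(2t)sin(3t) - C_1e^(2t)cos(3t) - C_2e^(2t)sin(3t) - 3C_2e^(2t)cos(3t), y(t) = -2C_1e^(2t)sin(3t) + C_1e^(2t)cos(3t) + C_2e^(2t)sin(3t) + 2C_2e^(2t)cos(3t)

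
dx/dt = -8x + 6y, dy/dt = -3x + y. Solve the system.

Coefficient matrix A = [[-8, 6], [-3, 1]].
Characteristic polynomial det(A - λI) = λ^2 + 7λ + 10 = 0.
Eigenvalues λ = -5, -2.
For λ=-5: (A-λI) row 1 is [-3, 6], so an eigenvector is (-2, -1).
For λ=-2: (A-λI) row 1 is [-6, 6], so an eigenvector is (-1, -1).
General solution: c_1e^(-5t)(-2,-1) + c_2e^(-2t)(-1,-1).

x(t) = -2c_1e^(-5t) - c_2e^(-2t), y(t) = -c_1e^(-5t) - c_2e^(-2t)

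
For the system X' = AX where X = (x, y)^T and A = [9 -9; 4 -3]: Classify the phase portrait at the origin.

unstable improper node

A = [[9,-9],[4,-3]]; det(A-λI) = λ^2 - 6λ + 9.
repeated λ = 3 with a single eigenvector.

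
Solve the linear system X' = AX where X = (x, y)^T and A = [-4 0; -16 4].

x(t) = C_1e^(-4t), y(t) = 2C_1e^(-4t) - C_2e^(4t)

Coefficient matrix A = [[-4, 0], [-16, 4]].
Characteristic polynomial det(A - λI) = λ^2 - 16 = 0.
Eigenvalues λ = -4, 4.
For λ=-4: (A-λI) row 2 is [-16, 8], so an eigenvector is (1, 2).
For λ=4: (A-λI) row 1 is [-8, 0], so an eigenvector is (0, -1).
General solution: C_1e^(-4t)(1,2) + C_2e^(4t)(0,-1).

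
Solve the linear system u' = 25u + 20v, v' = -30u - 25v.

u(t) = -2C_1e^(-5t) + C_2e^(5t), v(t) = 3C_1e^(-5t) - C_2e^(5t)

Coefficient matrix A = [[25, 20], [-30, -25]].
Characteristic polynomial det(A - λI) = λ^2 - 25 = 0.
Eigenvalues λ = -5, 5.
For λ=-5: (A-λI) row 1 is [30, 20], so an eigenvector is (-2, 3).
For λ=5: (A-λI) row 1 is [20, 20], so an eigenvector is (1, -1).
General solution: C_1e^(-5t)(-2,3) + C_2e^(5t)(1,-1).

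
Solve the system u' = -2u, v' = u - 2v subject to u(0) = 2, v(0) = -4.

u(t) = 2e^(-2t), v(t) = 2te^(-2t) - 4e^(-2t)

Coefficient matrix A = [[-2, 0], [1, -2]].
Characteristic polynomial det(A - λI) = λ^2 + 4λ + 4 = 0.
Single eigenvalue λ = -2 with algebraic multiplicity 2.
Eigenvector v = (0,-1); generalized eigenvector w with (A-λI)w=v is (-1,2).
General solution: e^(-2t)[C_1·v + C_2·(t·v + w)].
Applying u(0)=2, v(0)=-4 gives C_1=0, C_2=-2.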